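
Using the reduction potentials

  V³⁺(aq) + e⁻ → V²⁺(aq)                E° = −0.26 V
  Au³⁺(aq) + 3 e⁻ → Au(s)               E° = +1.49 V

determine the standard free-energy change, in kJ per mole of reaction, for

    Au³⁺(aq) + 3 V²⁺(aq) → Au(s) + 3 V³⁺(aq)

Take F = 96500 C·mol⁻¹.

−507 kJ/mol

In the reaction as written Au³⁺(aq) is reduced, so the Au³⁺/Au couple is the cathode and V³⁺/V²⁺ is the anode.
E°cell = +1.49 − (−0.26) = +1.75 V; balancing electrons gives n = 3.
ΔG° = −nFE°cell = −(3)(96500)(+1.75) J/mol = −507 kJ/mol.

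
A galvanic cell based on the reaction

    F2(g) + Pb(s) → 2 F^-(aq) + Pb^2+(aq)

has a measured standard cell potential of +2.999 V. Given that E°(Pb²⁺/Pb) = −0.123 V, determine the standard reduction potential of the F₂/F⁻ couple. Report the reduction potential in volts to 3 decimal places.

In the reaction as written the F₂/F⁻ couple is reduced (cathode) and Pb²⁺/Pb is oxidized (anode), so E°cell = E°(F₂/F⁻) − E°(Pb²⁺/Pb).
E°(F₂/F⁻) = E°cell + E°(anode) = +2.999 + (−0.123) = +2.876 V.

+2.876 V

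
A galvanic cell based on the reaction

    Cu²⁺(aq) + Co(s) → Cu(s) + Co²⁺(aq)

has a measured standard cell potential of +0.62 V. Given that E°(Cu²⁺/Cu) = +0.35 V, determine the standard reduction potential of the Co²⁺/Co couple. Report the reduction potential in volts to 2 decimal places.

In the reaction as written the Cu²⁺/Cu couple is reduced (cathode) and Co²⁺/Co is oxidized (anode), so E°cell = E°(Cu²⁺/Cu) − E°(Co²⁺/Co).
E°(Co²⁺/Co) = E°(cathode) − E°cell = +0.35 − (+0.62) = −0.27 V.

−0.27 V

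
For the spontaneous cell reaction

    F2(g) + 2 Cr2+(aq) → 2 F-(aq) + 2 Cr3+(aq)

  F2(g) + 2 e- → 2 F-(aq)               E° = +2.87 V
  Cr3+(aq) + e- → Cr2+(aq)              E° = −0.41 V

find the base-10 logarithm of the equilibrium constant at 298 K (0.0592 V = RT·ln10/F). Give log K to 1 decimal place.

log K = 110.8

The F₂/F⁻ couple is reduced (cathode); E°cell = +2.87 − (−0.41) = +3.28 V with n = 2.
At equilibrium E = 0, so log K = nE°cell / 0.0592 = (2)(+3.28) / 0.0592 = 110.8.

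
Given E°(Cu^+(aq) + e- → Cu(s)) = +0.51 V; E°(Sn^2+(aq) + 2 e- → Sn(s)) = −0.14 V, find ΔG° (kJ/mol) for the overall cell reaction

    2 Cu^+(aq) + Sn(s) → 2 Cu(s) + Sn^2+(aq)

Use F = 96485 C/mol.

−125 kJ/mol

In the reaction as written Cu^+(aq) is reduced, so the Cu⁺/Cu couple is the cathode and Sn²⁺/Sn is the anode.
E°cell = +0.51 − (−0.14) = +0.65 V; balancing electrons gives n = 2.
ΔG° = −nFE°cell = −(2)(96485)(+0.65) J/mol = −125 kJ/mol.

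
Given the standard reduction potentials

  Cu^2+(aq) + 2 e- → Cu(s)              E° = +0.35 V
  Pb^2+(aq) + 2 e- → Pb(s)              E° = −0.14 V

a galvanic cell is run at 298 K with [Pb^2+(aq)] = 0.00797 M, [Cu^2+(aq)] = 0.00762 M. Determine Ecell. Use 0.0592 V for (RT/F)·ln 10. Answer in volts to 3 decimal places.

+0.489 V

Since E°(Cu²⁺/Cu) > E°(Pb²⁺/Pb), Cu²⁺/Cu serves as the cathode.
E°cell = +0.35 − (−0.14) = +0.49 V, with n = 2 electrons transferred.
For the overall reaction Cu^2+(aq) + Pb(s) → Cu(s) + Pb^2+(aq), Q = [Pb^2+(aq)] / [Cu^2+(aq)] = 1.05, giving log Q = 0.020.
E = E° − (0.0592/n)·log Q = +0.49 − (0.0592/2)(0.020) = +0.489 V.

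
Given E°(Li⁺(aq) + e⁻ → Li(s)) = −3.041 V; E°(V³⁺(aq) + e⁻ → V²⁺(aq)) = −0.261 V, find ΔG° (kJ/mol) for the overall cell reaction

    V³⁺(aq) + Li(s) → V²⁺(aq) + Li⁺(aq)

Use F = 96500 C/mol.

−268 kJ/mol

In the reaction as written V³⁺(aq) is reduced, so the V³⁺/V²⁺ couple is the cathode and Li⁺/Li is the anode.
E°cell = −0.261 − (−3.041) = +2.780 V; balancing electrons gives n = 1.
ΔG° = −nFE°cell = −(1)(96500)(+2.780) J/mol = −268 kJ/mol.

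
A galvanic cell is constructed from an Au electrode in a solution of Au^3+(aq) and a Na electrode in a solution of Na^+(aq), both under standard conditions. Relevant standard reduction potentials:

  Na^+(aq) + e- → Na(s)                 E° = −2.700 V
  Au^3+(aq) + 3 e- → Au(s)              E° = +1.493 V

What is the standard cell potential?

Of the two couples in this cell, the one with the more positive reduction potential is reduced at the cathode: here that is Au³⁺/Au (+1.493 V); Na⁺/Na (−2.700 V) is the anode.
E°cell = E°(cathode) − E°(anode) = +1.493 − (−2.700) = +4.193 V.

+4.193 V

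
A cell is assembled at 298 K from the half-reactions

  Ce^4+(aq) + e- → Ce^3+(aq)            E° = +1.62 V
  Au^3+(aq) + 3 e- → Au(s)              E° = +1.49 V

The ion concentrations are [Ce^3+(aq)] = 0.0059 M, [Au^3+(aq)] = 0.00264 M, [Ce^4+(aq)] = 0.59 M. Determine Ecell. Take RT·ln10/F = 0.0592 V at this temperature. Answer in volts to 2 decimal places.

The Ce⁴⁺/Ce³⁺ couple has the more positive E°, so it is the cathode; Au³⁺/Au is the anode.
E°cell = E°cat − E°an = +1.62 − (+1.49) = +0.13 V; n = 3.
The balanced reaction is 3 Ce^4+(aq) + Au(s) → 3 Ce^3+(aq) + Au^3+(aq), so Q = ([Ce^3+(aq)]^3·[Au^3+(aq)]) / [Ce^4+(aq)]^3 = 2.64×10^−9 and log Q = −8.578.
Applying E = E° − (RT ln10/nF)·log Q gives +0.13 − (0.0592/3)(−8.578) = +0.30 V.

+0.30 V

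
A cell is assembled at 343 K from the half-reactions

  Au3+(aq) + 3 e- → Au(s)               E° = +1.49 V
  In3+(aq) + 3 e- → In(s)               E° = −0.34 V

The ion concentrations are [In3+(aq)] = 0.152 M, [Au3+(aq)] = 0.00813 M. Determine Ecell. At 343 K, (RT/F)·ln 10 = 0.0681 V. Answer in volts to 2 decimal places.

Since E°(Au³⁺/Au) > E°(In³⁺/In), Au³⁺/Au serves as the cathode.
The standard potential is +1.49 − (−0.34) = +1.83 V and the balanced reaction transfers n = 3 electrons.
Balancing gives Au3+(aq) + In(s) → Au(s) + In3+(aq); hence Q = [In3+(aq)] / [Au3+(aq)] = 18.7 (log Q = 1.272).
By the Nernst equation, E = +1.83 − (0.0681/3)·(1.272) = +1.80 V.

+1.80 V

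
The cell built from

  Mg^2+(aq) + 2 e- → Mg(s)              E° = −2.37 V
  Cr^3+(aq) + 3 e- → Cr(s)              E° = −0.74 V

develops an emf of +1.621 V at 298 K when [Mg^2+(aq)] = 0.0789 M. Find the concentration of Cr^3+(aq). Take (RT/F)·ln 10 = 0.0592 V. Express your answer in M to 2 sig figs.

0.0078 M

Cr³⁺/Cr is the cathode (higher E°); E°cell = −0.74 − (−2.37) = +1.63 V with n = 6.
Rearranging E = E° − (0.0592/n)·log Q gives log Q = 6(+1.63 − (+1.621))/0.0592 = 0.912.
Balancing electrons gives 2 Cr^3+(aq) + 3 Mg(s) → 2 Cr(s) + 3 Mg^2+(aq); thus Q = [Mg^2+(aq)]^3 / [Cr^3+(aq)]^2.
Substituting the known concentrations and solving, log [Cr^3+(aq)] = −2.110 and [Cr^3+(aq)] = 0.0078 M.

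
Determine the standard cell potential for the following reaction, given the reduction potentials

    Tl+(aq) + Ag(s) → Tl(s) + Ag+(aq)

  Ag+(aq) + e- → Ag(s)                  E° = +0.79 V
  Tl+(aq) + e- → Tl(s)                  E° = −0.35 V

−1.14 V

In the reaction as written, Tl+(aq) is reduced (cathode) and Ag+(aq) is produced by oxidation at the anode.
E°cell = E°(cathode) − E°(anode) = −0.35 − (+0.79) = −1.14 V.
The negative E°cell means the reaction is non-spontaneous in the direction written.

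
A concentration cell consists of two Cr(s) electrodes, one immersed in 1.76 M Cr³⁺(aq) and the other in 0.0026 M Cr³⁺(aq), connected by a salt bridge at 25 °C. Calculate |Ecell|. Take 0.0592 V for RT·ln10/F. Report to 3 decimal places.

0.056 V

For a concentration cell E°cell = 0, since both electrodes use the same couple.
The compartment with the higher Cr³⁺(aq) concentration (1.76 M) acts as the cathode; ions are reduced there and produced at the dilute (0.0026 M) anode.
With n = 3, Ecell = −(0.0592/3)·log([dilute]/[conc]) = −(0.0592/3)·log(0.0026/1.76) = +0.056 V.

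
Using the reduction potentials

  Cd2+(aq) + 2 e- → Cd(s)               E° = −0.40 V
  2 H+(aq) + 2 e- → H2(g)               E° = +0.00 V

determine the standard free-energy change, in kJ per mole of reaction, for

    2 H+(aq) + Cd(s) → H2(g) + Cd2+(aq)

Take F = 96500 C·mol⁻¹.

In the reaction as written H+(aq) is reduced, so the 2H⁺/H₂ couple is the cathode and Cd²⁺/Cd is the anode.
E°cell = +0.00 − (−0.40) = +0.40 V; balancing electrons gives n = 2.
ΔG° = −nFE°cell = −(2)(96500)(+0.40) J/mol = −77.2 kJ/mol.

−77.2 kJ/mol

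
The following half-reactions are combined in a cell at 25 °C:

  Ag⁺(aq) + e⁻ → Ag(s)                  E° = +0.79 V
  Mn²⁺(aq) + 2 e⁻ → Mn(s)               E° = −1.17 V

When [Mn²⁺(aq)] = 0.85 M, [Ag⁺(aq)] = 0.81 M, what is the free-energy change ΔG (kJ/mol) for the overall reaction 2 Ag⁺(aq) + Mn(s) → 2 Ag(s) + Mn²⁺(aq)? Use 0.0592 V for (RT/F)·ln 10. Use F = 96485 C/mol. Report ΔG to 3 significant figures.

−378 kJ/mol

With Ag⁺/Ag reduced at the cathode, E°cell = +0.79 − (−1.17) = +1.96 V and n = 2.
The reaction quotient is [Mn²⁺(aq)] / [Ag⁺(aq)]^2 = 1.3; by Nernst, E = +1.96 − (0.0592/2)(0.112) = +1.9567 V.
Finally ΔG = −nFE = −(2)(96485 C/mol)(+1.9567 V) = −378 kJ/mol.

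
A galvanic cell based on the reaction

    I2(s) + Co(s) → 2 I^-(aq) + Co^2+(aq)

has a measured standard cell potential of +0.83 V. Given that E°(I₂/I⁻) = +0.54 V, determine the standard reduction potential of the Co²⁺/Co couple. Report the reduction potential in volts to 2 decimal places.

In the reaction as written the I₂/I⁻ couple is reduced (cathode) and Co²⁺/Co is oxidized (anode), so E°cell = E°(I₂/I⁻) − E°(Co²⁺/Co).
E°(Co²⁺/Co) = E°(cathode) − E°cell = +0.54 − (+0.83) = −0.29 V.

−0.29 V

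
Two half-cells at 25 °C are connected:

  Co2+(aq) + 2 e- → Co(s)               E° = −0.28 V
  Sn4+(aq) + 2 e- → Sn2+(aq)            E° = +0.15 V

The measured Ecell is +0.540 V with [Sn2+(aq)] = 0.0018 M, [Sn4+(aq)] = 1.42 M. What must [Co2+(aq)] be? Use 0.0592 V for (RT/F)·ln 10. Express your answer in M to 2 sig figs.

With Sn⁴⁺/Sn²⁺ at the cathode and Co²⁺/Co at the anode, E°cell = +0.15 − (−0.28) = +0.43 V (n = 2).
Since E = E° − (0.0592/n)·log Q, log Q = n(E° − E)/0.0592 = −3.716.
For Sn4+(aq) + Co(s) → Sn2+(aq) + Co2+(aq), the reaction quotient is Q = ([Sn2+(aq)]·[Co2+(aq)]) / [Sn4+(aq)].
Solving for the unknown gives log [Co2+(aq)] = −0.819, so [Co2+(aq)] ≈ 0.15 M.

0.15 M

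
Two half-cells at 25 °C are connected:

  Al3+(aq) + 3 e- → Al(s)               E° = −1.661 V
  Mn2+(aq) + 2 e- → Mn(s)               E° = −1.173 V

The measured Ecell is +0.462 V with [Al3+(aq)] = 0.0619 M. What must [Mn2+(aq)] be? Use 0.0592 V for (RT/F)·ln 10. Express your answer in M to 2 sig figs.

The Mn²⁺/Mn couple has the larger reduction potential, so it is the cathode: E°cell = −1.173 − (−1.661) = +0.488 V and n = 6.
Rearranging E = E° − (0.0592/n)·log Q gives log Q = 6(+0.488 − (+0.462))/0.0592 = 2.635.
For 3 Mn2+(aq) + 2 Al(s) → 3 Mn(s) + 2 Al3+(aq), the reaction quotient is Q = [Al3+(aq)]^2 / [Mn2+(aq)]^3.
Substituting the known concentrations and solving, log [Mn2+(aq)] = −1.684 and [Mn2+(aq)] = 0.021 M.

0.021 M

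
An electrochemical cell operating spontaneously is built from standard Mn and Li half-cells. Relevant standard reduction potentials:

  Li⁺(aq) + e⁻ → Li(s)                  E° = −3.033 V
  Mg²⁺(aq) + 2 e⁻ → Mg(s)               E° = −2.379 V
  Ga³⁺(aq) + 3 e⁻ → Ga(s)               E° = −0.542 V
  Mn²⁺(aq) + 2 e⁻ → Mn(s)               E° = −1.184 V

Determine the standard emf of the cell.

Of the two couples in this cell, the one with the more positive reduction potential is reduced at the cathode: here that is Mn²⁺/Mn (−1.184 V); Li⁺/Li (−3.033 V) is the anode.
E°cell = E°(cathode) − E°(anode) = −1.184 − (−3.033) = +1.849 V.

+1.849 V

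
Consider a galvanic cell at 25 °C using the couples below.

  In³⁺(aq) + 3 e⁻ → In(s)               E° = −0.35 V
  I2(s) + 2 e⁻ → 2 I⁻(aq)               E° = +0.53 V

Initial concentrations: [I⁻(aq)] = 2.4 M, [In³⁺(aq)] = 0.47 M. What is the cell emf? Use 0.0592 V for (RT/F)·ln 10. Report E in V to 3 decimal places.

Since E°(I₂/I⁻) > E°(In³⁺/In), I₂/I⁻ serves as the cathode.
The standard potential is +0.53 − (−0.35) = +0.88 V and the balanced reaction transfers n = 6 electrons.
The balanced reaction is 3 I2(s) + 2 In(s) → 6 I⁻(aq) + 2 In³⁺(aq), so Q = [I⁻(aq)]^6·[In³⁺(aq)]^2 = 42.2 and log Q = 1.625.
By the Nernst equation, E = +0.88 − (0.0592/6)·(1.625) = +0.864 V.

+0.864 V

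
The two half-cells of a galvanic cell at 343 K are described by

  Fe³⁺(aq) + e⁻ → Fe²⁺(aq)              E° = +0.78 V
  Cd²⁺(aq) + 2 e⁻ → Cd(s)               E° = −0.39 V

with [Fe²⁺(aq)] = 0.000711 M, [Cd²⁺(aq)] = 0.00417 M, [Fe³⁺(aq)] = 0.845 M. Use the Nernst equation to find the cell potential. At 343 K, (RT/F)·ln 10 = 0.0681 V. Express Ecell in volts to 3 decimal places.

The Fe³⁺/Fe²⁺ couple has the more positive E°, so it is the cathode; Cd²⁺/Cd is the anode.
The standard potential is +0.78 − (−0.39) = +1.17 V and the balanced reaction transfers n = 2 electrons.
Balancing gives 2 Fe³⁺(aq) + Cd(s) → 2 Fe²⁺(aq) + Cd²⁺(aq); hence Q = ([Fe²⁺(aq)]^2·[Cd²⁺(aq)]) / [Fe³⁺(aq)]^2 = 2.95×10^−9 (log Q = −8.530).
E = E° − (0.0681/n)·log Q = +1.17 − (0.0681/2)(−8.530) = +1.460 V.

+1.460 V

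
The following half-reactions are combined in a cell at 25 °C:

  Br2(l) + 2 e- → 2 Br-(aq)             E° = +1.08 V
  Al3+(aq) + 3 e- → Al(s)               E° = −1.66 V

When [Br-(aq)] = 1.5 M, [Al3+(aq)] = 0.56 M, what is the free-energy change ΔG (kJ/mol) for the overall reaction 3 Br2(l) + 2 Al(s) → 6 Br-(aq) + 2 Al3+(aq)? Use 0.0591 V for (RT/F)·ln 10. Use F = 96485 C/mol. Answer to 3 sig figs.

−1580 kJ/mol

With Br₂/Br⁻ reduced at the cathode, E°cell = +1.08 − (−1.66) = +2.74 V and n = 6.
Here Q = [Br-(aq)]^6·[Al3+(aq)]^2 = 3.57 (log Q = 0.553), giving E = +2.74 − (0.0591/6)·(0.553) = +2.7346 V.
Finally ΔG = −nFE = −(6)(96485 C/mol)(+2.7346 V) = −1580 kJ/mol.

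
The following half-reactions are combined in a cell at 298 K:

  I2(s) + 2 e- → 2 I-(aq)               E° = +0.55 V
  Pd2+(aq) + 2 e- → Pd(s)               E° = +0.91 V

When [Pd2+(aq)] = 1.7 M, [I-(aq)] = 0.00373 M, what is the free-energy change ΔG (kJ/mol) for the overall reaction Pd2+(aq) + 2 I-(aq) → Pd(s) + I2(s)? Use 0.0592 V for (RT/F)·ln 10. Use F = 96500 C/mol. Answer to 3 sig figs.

−43.1 kJ/mol

E°cell = +0.91 − (+0.55) = +0.36 V; the balanced reaction transfers n = 2 electrons.
The reaction quotient is 1 / ([Pd2+(aq)]·[I-(aq)]^2) = 4.23×10^4; by Nernst, E = +0.36 − (0.0592/2)(4.626) = +0.2231 V.
Finally ΔG = −nFE = −(2)(96500 C/mol)(+0.2231 V) = −43.1 kJ/mol.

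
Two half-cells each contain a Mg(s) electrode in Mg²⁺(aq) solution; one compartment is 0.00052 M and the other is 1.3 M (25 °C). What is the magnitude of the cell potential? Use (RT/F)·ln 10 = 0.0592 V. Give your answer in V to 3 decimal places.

For a concentration cell E°cell = 0, since both electrodes use the same couple.
The compartment with the higher Mg²⁺(aq) concentration (1.3 M) acts as the cathode; ions are reduced there and produced at the dilute (0.00052 M) anode.
With n = 2, Ecell = −(0.0592/2)·log([dilute]/[conc]) = −(0.0592/2)·log(0.00052/1.3) = +0.101 V.

0.101 V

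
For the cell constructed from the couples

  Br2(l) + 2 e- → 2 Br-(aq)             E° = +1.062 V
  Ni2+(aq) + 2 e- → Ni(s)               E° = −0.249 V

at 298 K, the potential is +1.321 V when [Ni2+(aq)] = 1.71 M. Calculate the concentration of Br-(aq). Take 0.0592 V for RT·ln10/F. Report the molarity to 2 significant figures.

0.52 M

Br₂/Br⁻ is the cathode (higher E°); E°cell = +1.062 − (−0.249) = +1.311 V with n = 2.
Since E = E° − (0.0592/n)·log Q, log Q = n(E° − E)/0.0592 = −0.338.
Balancing electrons gives Br2(l) + Ni(s) → 2 Br-(aq) + Ni2+(aq); thus Q = [Br-(aq)]^2·[Ni2+(aq)].
Substituting the known concentrations and solving, log [Br-(aq)] = −0.285 and [Br-(aq)] = 0.52 M.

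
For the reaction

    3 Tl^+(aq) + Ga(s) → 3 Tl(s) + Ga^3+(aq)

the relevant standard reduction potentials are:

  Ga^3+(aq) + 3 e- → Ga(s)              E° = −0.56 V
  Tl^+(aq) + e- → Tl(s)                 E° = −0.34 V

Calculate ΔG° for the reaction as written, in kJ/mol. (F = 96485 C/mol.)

In the reaction as written Tl^+(aq) is reduced, so the Tl⁺/Tl couple is the cathode and Ga³⁺/Ga is the anode.
E°cell = −0.34 − (−0.56) = +0.22 V; balancing electrons gives n = 3.
ΔG° = −nFE°cell = −(3)(96485)(+0.22) J/mol = −63.7 kJ/mol.

−63.7 kJ/mol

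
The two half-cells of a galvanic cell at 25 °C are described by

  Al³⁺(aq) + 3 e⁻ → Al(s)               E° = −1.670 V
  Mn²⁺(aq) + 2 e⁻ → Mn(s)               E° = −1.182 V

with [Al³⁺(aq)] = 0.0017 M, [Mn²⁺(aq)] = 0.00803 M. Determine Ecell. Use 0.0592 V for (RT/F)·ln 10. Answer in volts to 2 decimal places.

+0.48 V

The Mn²⁺/Mn couple has the more positive E°, so it is the cathode; Al³⁺/Al is the anode.
E°cell = E°cat − E°an = −1.182 − (−1.670) = +0.488 V; n = 6.
The balanced reaction is 3 Mn²⁺(aq) + 2 Al(s) → 3 Mn(s) + 2 Al³⁺(aq), so Q = [Al³⁺(aq)]^2 / [Mn²⁺(aq)]^3 = 5.58 and log Q = 0.747.
E = E° − (0.0592/n)·log Q = +0.488 − (0.0592/6)(0.747) = +0.48 V.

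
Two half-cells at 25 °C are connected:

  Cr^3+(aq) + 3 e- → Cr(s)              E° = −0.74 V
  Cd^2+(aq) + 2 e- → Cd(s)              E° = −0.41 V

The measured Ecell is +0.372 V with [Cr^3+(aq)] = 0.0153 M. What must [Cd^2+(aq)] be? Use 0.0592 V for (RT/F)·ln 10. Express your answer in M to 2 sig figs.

The Cd²⁺/Cd couple has the larger reduction potential, so it is the cathode: E°cell = −0.41 − (−0.74) = +0.33 V and n = 6.
Rearranging E = E° − (0.0592/n)·log Q gives log Q = 6(+0.33 − (+0.372))/0.0592 = −4.257.
The balanced reaction is 3 Cd^2+(aq) + 2 Cr(s) → 3 Cd(s) + 2 Cr^3+(aq), so Q = [Cr^3+(aq)]^2 / [Cd^2+(aq)]^3.
Solving for the unknown gives log [Cd^2+(aq)] = 0.209, so [Cd^2+(aq)] ≈ 1.6 M.

1.6 M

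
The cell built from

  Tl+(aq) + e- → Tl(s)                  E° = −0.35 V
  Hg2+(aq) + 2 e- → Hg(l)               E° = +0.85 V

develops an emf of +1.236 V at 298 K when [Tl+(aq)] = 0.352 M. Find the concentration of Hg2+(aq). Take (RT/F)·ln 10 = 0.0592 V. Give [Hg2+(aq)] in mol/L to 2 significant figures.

With Hg²⁺/Hg at the cathode and Tl⁺/Tl at the anode, E°cell = +0.85 − (−0.35) = +1.20 V (n = 2).
Rearranging E = E° − (0.0592/n)·log Q gives log Q = 2(+1.20 − (+1.236))/0.0592 = −1.216.
For Hg2+(aq) + 2 Tl(s) → Hg(l) + 2 Tl+(aq), the reaction quotient is Q = [Tl+(aq)]^2 / [Hg2+(aq)].
Isolating [Hg2+(aq)] in Q = 10^{−1.216} yields log [Hg2+(aq)] = 0.309, i.e. 2.0 M.

2.0 M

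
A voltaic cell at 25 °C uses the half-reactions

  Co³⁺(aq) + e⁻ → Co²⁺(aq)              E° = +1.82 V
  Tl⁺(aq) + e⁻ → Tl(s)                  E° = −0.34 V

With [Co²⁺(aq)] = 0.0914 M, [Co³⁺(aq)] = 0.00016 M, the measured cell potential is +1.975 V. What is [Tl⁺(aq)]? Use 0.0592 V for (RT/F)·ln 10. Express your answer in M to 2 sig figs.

2.3 M

The Co³⁺/Co²⁺ couple has the larger reduction potential, so it is the cathode: E°cell = +1.82 − (−0.34) = +2.16 V and n = 1.
From the Nernst equation, log Q = n(E° − E)/0.0592 = 1·(+2.16 − (+1.975))/0.0592 = 3.125.
For Co³⁺(aq) + Tl(s) → Co²⁺(aq) + Tl⁺(aq), the reaction quotient is Q = ([Co²⁺(aq)]·[Tl⁺(aq)]) / [Co³⁺(aq)].
Solving for the unknown gives log [Tl⁺(aq)] = 0.368, so [Tl⁺(aq)] ≈ 2.3 M.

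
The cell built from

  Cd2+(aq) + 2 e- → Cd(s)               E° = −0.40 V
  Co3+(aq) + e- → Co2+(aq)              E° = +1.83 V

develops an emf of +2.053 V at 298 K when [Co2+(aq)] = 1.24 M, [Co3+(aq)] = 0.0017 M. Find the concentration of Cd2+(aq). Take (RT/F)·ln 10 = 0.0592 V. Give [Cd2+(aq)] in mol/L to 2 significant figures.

With Co³⁺/Co²⁺ at the cathode and Cd²⁺/Cd at the anode, E°cell = +1.83 − (−0.40) = +2.23 V (n = 2).
From the Nernst equation, log Q = n(E° − E)/0.0592 = 2·(+2.23 − (+2.053))/0.0592 = 5.980.
The balanced reaction is 2 Co3+(aq) + Cd(s) → 2 Co2+(aq) + Cd2+(aq), so Q = ([Co2+(aq)]^2·[Cd2+(aq)]) / [Co3+(aq)]^2.
Solving for the unknown gives log [Cd2+(aq)] = 0.254, so [Cd2+(aq)] ≈ 1.8 M.

1.8 M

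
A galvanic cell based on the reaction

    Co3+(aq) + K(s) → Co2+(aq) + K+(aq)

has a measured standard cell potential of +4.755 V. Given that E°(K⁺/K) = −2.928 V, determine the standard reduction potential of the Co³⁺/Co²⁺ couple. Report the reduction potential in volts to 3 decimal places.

In the reaction as written the Co³⁺/Co²⁺ couple is reduced (cathode) and K⁺/K is oxidized (anode), so E°cell = E°(Co³⁺/Co²⁺) − E°(K⁺/K).
E°(Co³⁺/Co²⁺) = E°cell + E°(anode) = +4.755 + (−2.928) = +1.827 V.

+1.827 V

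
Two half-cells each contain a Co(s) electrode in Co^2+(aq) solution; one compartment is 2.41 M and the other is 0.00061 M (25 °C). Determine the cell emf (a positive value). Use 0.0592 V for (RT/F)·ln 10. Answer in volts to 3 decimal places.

0.106 V

For a concentration cell E°cell = 0, since both electrodes use the same couple.
The compartment with the higher Co^2+(aq) concentration (2.41 M) acts as the cathode; ions are reduced there and produced at the dilute (0.00061 M) anode.
With n = 2, Ecell = −(0.0592/2)·log([dilute]/[conc]) = −(0.0592/2)·log(0.00061/2.41) = +0.106 V.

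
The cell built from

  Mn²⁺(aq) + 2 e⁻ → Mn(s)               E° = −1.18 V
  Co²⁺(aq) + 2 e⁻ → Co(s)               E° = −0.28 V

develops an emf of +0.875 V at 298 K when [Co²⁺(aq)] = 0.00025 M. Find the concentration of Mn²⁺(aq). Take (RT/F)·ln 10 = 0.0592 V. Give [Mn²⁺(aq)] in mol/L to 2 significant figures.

0.0017 M

With Co²⁺/Co at the cathode and Mn²⁺/Mn at the anode, E°cell = −0.28 − (−1.18) = +0.90 V (n = 2).
From the Nernst equation, log Q = n(E° − E)/0.0592 = 2·(+0.90 − (+0.875))/0.0592 = 0.845.
For Co²⁺(aq) + Mn(s) → Co(s) + Mn²⁺(aq), the reaction quotient is Q = [Mn²⁺(aq)] / [Co²⁺(aq)].
Isolating [Mn²⁺(aq)] in Q = 10^{0.845} yields log [Mn²⁺(aq)] = −2.757, i.e. 0.0017 M.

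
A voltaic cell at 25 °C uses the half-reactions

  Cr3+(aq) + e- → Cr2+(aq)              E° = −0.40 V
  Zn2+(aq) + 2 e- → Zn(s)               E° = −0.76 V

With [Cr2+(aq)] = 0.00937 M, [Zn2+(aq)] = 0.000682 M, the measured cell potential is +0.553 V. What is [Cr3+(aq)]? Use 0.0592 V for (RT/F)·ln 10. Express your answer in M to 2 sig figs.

With Cr³⁺/Cr²⁺ at the cathode and Zn²⁺/Zn at the anode, E°cell = −0.40 − (−0.76) = +0.36 V (n = 2).
Rearranging E = E° − (0.0592/n)·log Q gives log Q = 2(+0.36 − (+0.553))/0.0592 = −6.520.
The balanced reaction is 2 Cr3+(aq) + Zn(s) → 2 Cr2+(aq) + Zn2+(aq), so Q = ([Cr2+(aq)]^2·[Zn2+(aq)]) / [Cr3+(aq)]^2.
Substituting the known concentrations and solving, log [Cr3+(aq)] = −0.351 and [Cr3+(aq)] = 0.45 M.

0.45 M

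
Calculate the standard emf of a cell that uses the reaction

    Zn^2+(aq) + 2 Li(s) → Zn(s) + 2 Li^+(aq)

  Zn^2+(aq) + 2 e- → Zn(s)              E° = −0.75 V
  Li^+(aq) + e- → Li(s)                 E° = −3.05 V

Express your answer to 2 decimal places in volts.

In the reaction as written, Zn^2+(aq) is reduced (cathode) and Li^+(aq) is produced by oxidation at the anode.
E°cell = E°(cathode) − E°(anode) = −0.75 − (−3.05) = +2.30 V.

+2.30 V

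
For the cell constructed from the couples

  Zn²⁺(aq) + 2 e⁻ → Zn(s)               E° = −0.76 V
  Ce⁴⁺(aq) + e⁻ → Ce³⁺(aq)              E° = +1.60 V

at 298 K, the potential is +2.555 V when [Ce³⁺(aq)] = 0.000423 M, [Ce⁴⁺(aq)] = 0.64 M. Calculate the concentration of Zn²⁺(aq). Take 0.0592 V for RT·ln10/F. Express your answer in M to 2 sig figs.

0.59 M

Ce⁴⁺/Ce³⁺ is the cathode (higher E°); E°cell = +1.60 − (−0.76) = +2.36 V with n = 2.
Since E = E° − (0.0592/n)·log Q, log Q = n(E° − E)/0.0592 = −6.588.
For 2 Ce⁴⁺(aq) + Zn(s) → 2 Ce³⁺(aq) + Zn²⁺(aq), the reaction quotient is Q = ([Ce³⁺(aq)]^2·[Zn²⁺(aq)]) / [Ce⁴⁺(aq)]^2.
Substituting the known concentrations and solving, log [Zn²⁺(aq)] = −0.228 and [Zn²⁺(aq)] = 0.59 M.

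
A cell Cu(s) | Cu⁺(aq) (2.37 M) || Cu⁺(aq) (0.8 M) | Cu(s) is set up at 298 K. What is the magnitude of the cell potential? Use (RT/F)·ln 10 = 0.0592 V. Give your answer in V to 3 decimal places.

0.028 V

For a concentration cell E°cell = 0, since both electrodes use the same couple.
The compartment with the higher Cu⁺(aq) concentration (2.37 M) acts as the cathode; ions are reduced there and produced at the dilute (0.8 M) anode.
With n = 1, Ecell = −(0.0592/1)·log([dilute]/[conc]) = −(0.0592/1)·log(0.8/2.37) = +0.028 V.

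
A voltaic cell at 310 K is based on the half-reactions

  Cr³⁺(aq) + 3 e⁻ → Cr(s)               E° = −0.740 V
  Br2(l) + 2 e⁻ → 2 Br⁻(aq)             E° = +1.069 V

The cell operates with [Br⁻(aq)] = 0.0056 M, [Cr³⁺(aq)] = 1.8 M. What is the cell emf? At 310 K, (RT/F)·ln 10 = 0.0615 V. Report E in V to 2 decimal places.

Since E°(Br₂/Br⁻) > E°(Cr³⁺/Cr), Br₂/Br⁻ serves as the cathode.
The standard potential is +1.069 − (−0.740) = +1.809 V and the balanced reaction transfers n = 6 electrons.
Balancing gives 3 Br2(l) + 2 Cr(s) → 6 Br⁻(aq) + 2 Cr³⁺(aq); hence Q = [Br⁻(aq)]^6·[Cr³⁺(aq)]^2 = 9.99×10^−14 (log Q = −13.000).
By the Nernst equation, E = +1.809 − (0.0615/6)·(−13.000) = +1.94 V.

+1.94 V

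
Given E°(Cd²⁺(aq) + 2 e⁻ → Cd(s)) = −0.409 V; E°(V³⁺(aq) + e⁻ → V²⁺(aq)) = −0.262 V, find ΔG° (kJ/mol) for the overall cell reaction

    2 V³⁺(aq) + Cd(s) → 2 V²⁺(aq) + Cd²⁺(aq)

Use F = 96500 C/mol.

−28.4 kJ/mol

In the reaction as written V³⁺(aq) is reduced, so the V³⁺/V²⁺ couple is the cathode and Cd²⁺/Cd is the anode.
E°cell = −0.262 − (−0.409) = +0.147 V; balancing electrons gives n = 2.
ΔG° = −nFE°cell = −(2)(96500)(+0.147) J/mol = −28.4 kJ/mol.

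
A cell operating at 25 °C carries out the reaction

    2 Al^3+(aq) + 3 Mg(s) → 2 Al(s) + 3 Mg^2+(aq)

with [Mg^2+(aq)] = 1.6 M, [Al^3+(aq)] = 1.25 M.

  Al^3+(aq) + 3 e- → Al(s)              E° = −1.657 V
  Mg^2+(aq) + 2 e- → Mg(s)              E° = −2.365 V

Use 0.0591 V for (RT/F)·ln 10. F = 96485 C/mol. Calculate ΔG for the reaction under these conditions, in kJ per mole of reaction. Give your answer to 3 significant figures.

The standard cell potential is −1.657 − (−2.365) = +0.708 V, with n = 6 electrons in the balanced equation.
Q = [Mg^2+(aq)]^3 / [Al^3+(aq)]^2 = 2.62, so log Q = 0.419 and E = +0.708 − (0.0591/6)(0.419) = +0.7039 V.
ΔG = −nFE = −(6)(96485)(+0.7039) J/mol = −407 kJ/mol.

−407 kJ/mol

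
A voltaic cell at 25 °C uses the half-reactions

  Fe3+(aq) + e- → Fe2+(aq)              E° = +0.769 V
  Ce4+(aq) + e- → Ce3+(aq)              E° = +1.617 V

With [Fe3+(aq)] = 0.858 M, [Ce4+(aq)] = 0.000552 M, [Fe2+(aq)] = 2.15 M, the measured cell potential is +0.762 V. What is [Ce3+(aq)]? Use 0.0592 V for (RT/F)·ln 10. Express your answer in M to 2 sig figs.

The Ce⁴⁺/Ce³⁺ couple has the larger reduction potential, so it is the cathode: E°cell = +1.617 − (+0.769) = +0.848 V and n = 1.
Rearranging E = E° − (0.0592/n)·log Q gives log Q = 1(+0.848 − (+0.762))/0.0592 = 1.453.
Balancing electrons gives Ce4+(aq) + Fe2+(aq) → Ce3+(aq) + Fe3+(aq); thus Q = ([Ce3+(aq)]·[Fe3+(aq)]) / ([Ce4+(aq)]·[Fe2+(aq)]).
Isolating [Ce3+(aq)] in Q = 10^{1.453} yields log [Ce3+(aq)] = −1.406, i.e. 0.039 M.

0.039 M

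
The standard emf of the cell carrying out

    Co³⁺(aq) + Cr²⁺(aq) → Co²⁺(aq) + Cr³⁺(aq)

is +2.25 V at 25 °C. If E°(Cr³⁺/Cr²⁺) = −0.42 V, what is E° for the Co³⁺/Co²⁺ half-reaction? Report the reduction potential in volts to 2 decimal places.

In the reaction as written the Co³⁺/Co²⁺ couple is reduced (cathode) and Cr³⁺/Cr²⁺ is oxidized (anode), so E°cell = E°(Co³⁺/Co²⁺) − E°(Cr³⁺/Cr²⁺).
E°(Co³⁺/Co²⁺) = E°cell + E°(anode) = +2.25 + (−0.42) = +1.83 V.

+1.83 V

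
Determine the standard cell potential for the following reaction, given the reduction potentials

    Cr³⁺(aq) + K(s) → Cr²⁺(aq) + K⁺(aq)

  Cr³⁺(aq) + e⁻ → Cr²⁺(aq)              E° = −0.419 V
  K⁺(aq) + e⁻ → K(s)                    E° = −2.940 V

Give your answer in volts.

+2.521 V

In the reaction as written, Cr³⁺(aq) is reduced (cathode) and K⁺(aq) is produced by oxidation at the anode.
E°cell = E°(cathode) − E°(anode) = −0.419 − (−2.940) = +2.521 V.
The positive value indicates the reaction is spontaneous as written.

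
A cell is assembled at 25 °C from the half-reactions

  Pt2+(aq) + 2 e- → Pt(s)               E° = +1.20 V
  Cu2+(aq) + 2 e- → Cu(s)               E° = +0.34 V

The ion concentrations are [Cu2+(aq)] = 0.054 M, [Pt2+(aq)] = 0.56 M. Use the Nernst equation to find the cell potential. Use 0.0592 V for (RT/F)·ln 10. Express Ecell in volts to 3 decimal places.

Pt²⁺/Pt is reduced (cathode, E° = +1.20 V) and Cu²⁺/Cu is oxidized (anode).
The standard potential is +1.20 − (+0.34) = +0.86 V and the balanced reaction transfers n = 2 electrons.
For the overall reaction Pt2+(aq) + Cu(s) → Pt(s) + Cu2+(aq), Q = [Cu2+(aq)] / [Pt2+(aq)] = 0.0964, giving log Q = −1.016.
E = E° − (0.0592/n)·log Q = +0.86 − (0.0592/2)(−1.016) = +0.890 V.

+0.890 V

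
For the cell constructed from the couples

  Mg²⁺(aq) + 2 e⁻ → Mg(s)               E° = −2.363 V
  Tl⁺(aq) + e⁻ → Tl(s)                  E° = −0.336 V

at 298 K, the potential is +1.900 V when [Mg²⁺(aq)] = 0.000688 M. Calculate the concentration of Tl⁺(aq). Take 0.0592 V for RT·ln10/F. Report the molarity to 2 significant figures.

0.00019 M

Tl⁺/Tl is the cathode (higher E°); E°cell = −0.336 − (−2.363) = +2.027 V with n = 2.
Since E = E° − (0.0592/n)·log Q, log Q = n(E° − E)/0.0592 = 4.291.
The balanced reaction is 2 Tl⁺(aq) + Mg(s) → 2 Tl(s) + Mg²⁺(aq), so Q = [Mg²⁺(aq)] / [Tl⁺(aq)]^2.
Substituting the known concentrations and solving, log [Tl⁺(aq)] = −3.727 and [Tl⁺(aq)] = 0.00019 M.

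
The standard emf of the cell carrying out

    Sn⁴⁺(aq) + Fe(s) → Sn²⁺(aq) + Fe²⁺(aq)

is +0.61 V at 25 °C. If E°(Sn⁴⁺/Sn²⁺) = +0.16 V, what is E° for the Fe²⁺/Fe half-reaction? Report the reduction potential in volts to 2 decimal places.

−0.45 V

In the reaction as written the Sn⁴⁺/Sn²⁺ couple is reduced (cathode) and Fe²⁺/Fe is oxidized (anode), so E°cell = E°(Sn⁴⁺/Sn²⁺) − E°(Fe²⁺/Fe).
E°(Fe²⁺/Fe) = E°(cathode) − E°cell = +0.16 − (+0.61) = −0.45 V.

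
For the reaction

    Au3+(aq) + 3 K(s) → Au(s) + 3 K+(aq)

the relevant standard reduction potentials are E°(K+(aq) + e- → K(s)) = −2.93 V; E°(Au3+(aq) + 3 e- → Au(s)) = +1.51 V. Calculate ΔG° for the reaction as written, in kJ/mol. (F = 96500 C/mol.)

In the reaction as written Au3+(aq) is reduced, so the Au³⁺/Au couple is the cathode and K⁺/K is the anode.
E°cell = +1.51 − (−2.93) = +4.44 V; balancing electrons gives n = 3.
ΔG° = −nFE°cell = −(3)(96500)(+4.44) J/mol = −1285 kJ/mol.

−1285 kJ/mol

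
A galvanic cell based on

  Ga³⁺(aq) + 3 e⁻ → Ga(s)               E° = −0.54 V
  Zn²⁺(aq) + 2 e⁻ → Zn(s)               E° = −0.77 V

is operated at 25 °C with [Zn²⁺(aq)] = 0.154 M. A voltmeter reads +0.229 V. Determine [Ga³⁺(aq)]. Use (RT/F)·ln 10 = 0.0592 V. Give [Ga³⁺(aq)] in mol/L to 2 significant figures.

With Ga³⁺/Ga at the cathode and Zn²⁺/Zn at the anode, E°cell = −0.54 − (−0.77) = +0.23 V (n = 6).
Rearranging E = E° − (0.0592/n)·log Q gives log Q = 6(+0.23 − (+0.229))/0.0592 = 0.101.
Balancing electrons gives 2 Ga³⁺(aq) + 3 Zn(s) → 2 Ga(s) + 3 Zn²⁺(aq); thus Q = [Zn²⁺(aq)]^3 / [Ga³⁺(aq)]^2.
Isolating [Ga³⁺(aq)] in Q = 10^{0.101} yields log [Ga³⁺(aq)] = −1.269, i.e. 0.054 M.

0.054 M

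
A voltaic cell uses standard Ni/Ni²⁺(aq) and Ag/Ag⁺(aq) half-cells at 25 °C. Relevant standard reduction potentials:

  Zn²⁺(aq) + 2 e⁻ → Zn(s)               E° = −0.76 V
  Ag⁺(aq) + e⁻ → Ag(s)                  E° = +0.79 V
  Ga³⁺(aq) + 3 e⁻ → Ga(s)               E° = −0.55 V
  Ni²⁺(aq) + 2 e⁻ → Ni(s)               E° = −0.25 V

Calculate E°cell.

+1.04 V

The Ag⁺/Ag couple has the higher E°, so Ag ion is reduced (cathode) and Ni is oxidized (anode).
E°cell = E°(cathode) − E°(anode) = +0.79 − (−0.25) = +1.04 V.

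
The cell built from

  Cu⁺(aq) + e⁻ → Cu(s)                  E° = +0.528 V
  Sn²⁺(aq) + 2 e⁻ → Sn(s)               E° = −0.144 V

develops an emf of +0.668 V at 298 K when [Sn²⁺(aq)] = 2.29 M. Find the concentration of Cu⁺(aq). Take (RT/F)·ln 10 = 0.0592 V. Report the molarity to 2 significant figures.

The Cu⁺/Cu couple has the larger reduction potential, so it is the cathode: E°cell = +0.528 − (−0.144) = +0.672 V and n = 2.
Rearranging E = E° − (0.0592/n)·log Q gives log Q = 2(+0.672 − (+0.668))/0.0592 = 0.135.
For 2 Cu⁺(aq) + Sn(s) → 2 Cu(s) + Sn²⁺(aq), the reaction quotient is Q = [Sn²⁺(aq)] / [Cu⁺(aq)]^2.
Solving for the unknown gives log [Cu⁺(aq)] = 0.112, so [Cu⁺(aq)] ≈ 1.3 M.

1.3 M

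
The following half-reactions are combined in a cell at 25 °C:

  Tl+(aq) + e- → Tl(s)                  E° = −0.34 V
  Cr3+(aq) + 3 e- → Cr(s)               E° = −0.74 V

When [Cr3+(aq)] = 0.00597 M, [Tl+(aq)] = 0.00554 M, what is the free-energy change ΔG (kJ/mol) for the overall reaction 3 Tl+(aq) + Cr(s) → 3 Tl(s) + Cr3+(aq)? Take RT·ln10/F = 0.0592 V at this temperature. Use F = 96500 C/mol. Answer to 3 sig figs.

E°cell = −0.34 − (−0.74) = +0.40 V; the balanced reaction transfers n = 3 electrons.
Here Q = [Cr3+(aq)] / [Tl+(aq)]^3 = 3.51×10^4 (log Q = 4.545), giving E = +0.40 − (0.0592/3)·(4.545) = +0.3103 V.
ΔG = −nFE = −(3)(96500)(+0.3103) J/mol = −89.8 kJ/mol.

−89.8 kJ/mol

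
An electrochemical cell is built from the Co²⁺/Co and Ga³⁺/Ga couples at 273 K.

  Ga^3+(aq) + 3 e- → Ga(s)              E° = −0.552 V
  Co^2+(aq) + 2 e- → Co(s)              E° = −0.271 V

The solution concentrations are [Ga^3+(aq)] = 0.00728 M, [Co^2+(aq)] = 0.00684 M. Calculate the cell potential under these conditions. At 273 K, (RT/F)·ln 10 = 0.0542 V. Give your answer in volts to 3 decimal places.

+0.261 V

Since E°(Co²⁺/Co) > E°(Ga³⁺/Ga), Co²⁺/Co serves as the cathode.
The standard potential is −0.271 − (−0.552) = +0.281 V and the balanced reaction transfers n = 6 electrons.
The balanced reaction is 3 Co^2+(aq) + 2 Ga(s) → 3 Co(s) + 2 Ga^3+(aq), so Q = [Ga^3+(aq)]^2 / [Co^2+(aq)]^3 = 166 and log Q = 2.219.
Applying E = E° − (RT ln10/nF)·log Q gives +0.281 − (0.0542/6)(2.219) = +0.261 V.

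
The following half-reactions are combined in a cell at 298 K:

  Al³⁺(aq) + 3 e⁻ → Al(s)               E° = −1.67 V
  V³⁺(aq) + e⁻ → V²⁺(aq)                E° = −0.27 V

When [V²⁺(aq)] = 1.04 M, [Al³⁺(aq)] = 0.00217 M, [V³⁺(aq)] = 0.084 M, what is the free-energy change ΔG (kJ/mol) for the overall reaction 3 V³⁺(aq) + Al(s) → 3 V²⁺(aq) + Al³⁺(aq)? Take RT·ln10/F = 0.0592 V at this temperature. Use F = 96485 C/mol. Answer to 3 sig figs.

−402 kJ/mol

E°cell = −0.27 − (−1.67) = +1.40 V; the balanced reaction transfers n = 3 electrons.
Here Q = ([V²⁺(aq)]^3·[Al³⁺(aq)]) / [V³⁺(aq)]^3 = 4.12 (log Q = 0.615), giving E = +1.40 − (0.0592/3)·(0.615) = +1.3879 V.
ΔG = −nFE = −(3)(96485)(+1.3879) J/mol = −402 kJ/mol.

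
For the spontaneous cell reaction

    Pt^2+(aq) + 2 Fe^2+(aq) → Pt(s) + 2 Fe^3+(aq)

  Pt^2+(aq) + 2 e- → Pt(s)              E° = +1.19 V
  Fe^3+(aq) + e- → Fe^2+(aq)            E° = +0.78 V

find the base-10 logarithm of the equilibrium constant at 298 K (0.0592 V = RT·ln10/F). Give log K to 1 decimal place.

The Pt²⁺/Pt couple is reduced (cathode); E°cell = +1.19 − (+0.78) = +0.41 V with n = 2.
At equilibrium E = 0, so log K = nE°cell / 0.0592 = (2)(+0.41) / 0.0592 = 13.9.

log K = 13.9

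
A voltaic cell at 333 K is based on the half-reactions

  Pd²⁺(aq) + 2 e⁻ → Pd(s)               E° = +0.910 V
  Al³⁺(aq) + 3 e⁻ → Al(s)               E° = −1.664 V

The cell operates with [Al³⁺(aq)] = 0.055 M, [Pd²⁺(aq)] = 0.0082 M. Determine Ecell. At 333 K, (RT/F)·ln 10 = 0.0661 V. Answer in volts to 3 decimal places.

+2.533 V

Since E°(Pd²⁺/Pd) > E°(Al³⁺/Al), Pd²⁺/Pd serves as the cathode.
E°cell = +0.910 − (−1.664) = +2.574 V, with n = 6 electrons transferred.
Balancing gives 3 Pd²⁺(aq) + 2 Al(s) → 3 Pd(s) + 2 Al³⁺(aq); hence Q = [Al³⁺(aq)]^2 / [Pd²⁺(aq)]^3 = 5.49×10^3 (log Q = 3.739).
Applying E = E° − (RT ln10/nF)·log Q gives +2.574 − (0.0661/6)(3.739) = +2.533 V.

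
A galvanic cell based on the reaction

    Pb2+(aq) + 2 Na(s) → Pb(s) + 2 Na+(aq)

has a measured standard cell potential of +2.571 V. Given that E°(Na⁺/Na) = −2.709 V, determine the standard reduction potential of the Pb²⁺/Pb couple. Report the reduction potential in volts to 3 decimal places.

In the reaction as written the Pb²⁺/Pb couple is reduced (cathode) and Na⁺/Na is oxidized (anode), so E°cell = E°(Pb²⁺/Pb) − E°(Na⁺/Na).
E°(Pb²⁺/Pb) = E°cell + E°(anode) = +2.571 + (−2.709) = −0.138 V.

−0.138 V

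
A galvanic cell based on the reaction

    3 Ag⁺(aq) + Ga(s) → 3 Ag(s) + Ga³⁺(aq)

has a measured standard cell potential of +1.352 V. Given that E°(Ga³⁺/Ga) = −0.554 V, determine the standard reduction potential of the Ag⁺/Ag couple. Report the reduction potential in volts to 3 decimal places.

In the reaction as written the Ag⁺/Ag couple is reduced (cathode) and Ga³⁺/Ga is oxidized (anode), so E°cell = E°(Ag⁺/Ag) − E°(Ga³⁺/Ga).
E°(Ag⁺/Ag) = E°cell + E°(anode) = +1.352 + (−0.554) = +0.798 V.

+0.798 V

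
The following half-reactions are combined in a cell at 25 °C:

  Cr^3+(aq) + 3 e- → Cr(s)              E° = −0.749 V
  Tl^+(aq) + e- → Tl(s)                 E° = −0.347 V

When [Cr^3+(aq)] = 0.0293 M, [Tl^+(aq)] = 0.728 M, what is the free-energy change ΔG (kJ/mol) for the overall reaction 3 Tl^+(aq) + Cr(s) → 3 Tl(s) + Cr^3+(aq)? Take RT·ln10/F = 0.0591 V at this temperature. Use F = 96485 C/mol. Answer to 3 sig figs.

The standard cell potential is −0.347 − (−0.749) = +0.402 V, with n = 3 electrons in the balanced equation.
The reaction quotient is [Cr^3+(aq)] / [Tl^+(aq)]^3 = 0.0759; by Nernst, E = +0.402 − (0.0591/3)(−1.120) = +0.4241 V.
ΔG = −nFE = −(3)(96485)(+0.4241) J/mol = −123 kJ/mol.

−123 kJ/mol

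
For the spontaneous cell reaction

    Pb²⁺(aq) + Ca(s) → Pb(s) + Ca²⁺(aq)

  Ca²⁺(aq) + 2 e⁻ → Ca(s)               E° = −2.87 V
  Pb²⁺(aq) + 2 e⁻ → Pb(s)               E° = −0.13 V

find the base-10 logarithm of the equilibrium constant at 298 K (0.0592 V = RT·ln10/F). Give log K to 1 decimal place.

log K = 92.6

The Pb²⁺/Pb couple is reduced (cathode); E°cell = −0.13 − (−2.87) = +2.74 V with n = 2.
At equilibrium E = 0, so log K = nE°cell / 0.0592 = (2)(+2.74) / 0.0592 = 92.6.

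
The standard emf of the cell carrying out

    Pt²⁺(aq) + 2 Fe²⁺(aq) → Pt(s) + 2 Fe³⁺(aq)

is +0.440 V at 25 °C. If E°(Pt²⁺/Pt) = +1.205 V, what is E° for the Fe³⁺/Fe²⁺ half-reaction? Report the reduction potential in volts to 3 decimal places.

+0.765 V

In the reaction as written the Pt²⁺/Pt couple is reduced (cathode) and Fe³⁺/Fe²⁺ is oxidized (anode), so E°cell = E°(Pt²⁺/Pt) − E°(Fe³⁺/Fe²⁺).
E°(Fe³⁺/Fe²⁺) = E°(cathode) − E°cell = +1.205 − (+0.440) = +0.765 V.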